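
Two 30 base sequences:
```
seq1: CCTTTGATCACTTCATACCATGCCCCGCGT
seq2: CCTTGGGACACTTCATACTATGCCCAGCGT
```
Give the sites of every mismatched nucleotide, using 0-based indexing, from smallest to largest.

Differences at site 4 (T→G), site 6 (A→G), site 7 (T→A), site 18 (C→T), site 25 (C→A).

4, 6, 7, 18, 25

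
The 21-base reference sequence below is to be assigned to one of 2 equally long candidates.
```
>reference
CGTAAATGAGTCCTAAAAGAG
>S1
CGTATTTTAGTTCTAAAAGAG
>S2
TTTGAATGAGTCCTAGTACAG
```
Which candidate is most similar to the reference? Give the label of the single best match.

Hamming distances to reference — S1: 4; S2: 6.
Smallest is S1 with 4 mismatches.

S1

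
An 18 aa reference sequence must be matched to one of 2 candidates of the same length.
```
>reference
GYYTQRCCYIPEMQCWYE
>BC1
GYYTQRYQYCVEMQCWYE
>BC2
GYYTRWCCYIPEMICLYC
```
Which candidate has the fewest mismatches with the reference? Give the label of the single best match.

Hamming distances to reference — BC1: 4; BC2: 5.
Smallest is BC1 with 4 mismatches.

BC1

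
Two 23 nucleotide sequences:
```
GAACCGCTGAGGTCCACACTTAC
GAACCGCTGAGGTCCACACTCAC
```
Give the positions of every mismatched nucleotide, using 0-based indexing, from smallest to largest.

20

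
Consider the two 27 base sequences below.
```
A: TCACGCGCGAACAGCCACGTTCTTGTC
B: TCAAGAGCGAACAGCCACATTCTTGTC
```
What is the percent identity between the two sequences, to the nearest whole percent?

3 positions differ (4, 6, 19), so 24 of 27 match: 24/27 = 88.89%.

89%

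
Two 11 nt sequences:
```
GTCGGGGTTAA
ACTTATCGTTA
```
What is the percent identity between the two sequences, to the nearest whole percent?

18%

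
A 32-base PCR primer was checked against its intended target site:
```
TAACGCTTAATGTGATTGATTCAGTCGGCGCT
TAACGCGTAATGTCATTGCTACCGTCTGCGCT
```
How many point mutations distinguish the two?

6

Mismatches (1-based): site 7: T→G; site 14: G→C; site 19: A→C; site 21: T→A; site 23: A→C; site 27: G→T.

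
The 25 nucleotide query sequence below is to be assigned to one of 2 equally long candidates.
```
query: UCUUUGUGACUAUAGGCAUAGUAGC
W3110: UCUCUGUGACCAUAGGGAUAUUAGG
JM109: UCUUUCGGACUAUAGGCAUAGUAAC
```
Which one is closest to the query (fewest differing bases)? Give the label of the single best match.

Hamming distances to query — W3110: 5; JM109: 3.
Smallest is JM109 with 3 mismatches.

JM109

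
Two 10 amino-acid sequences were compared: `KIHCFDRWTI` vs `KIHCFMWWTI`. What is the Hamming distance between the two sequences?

2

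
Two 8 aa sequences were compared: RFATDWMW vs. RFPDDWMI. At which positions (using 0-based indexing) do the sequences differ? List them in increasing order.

2, 3, 7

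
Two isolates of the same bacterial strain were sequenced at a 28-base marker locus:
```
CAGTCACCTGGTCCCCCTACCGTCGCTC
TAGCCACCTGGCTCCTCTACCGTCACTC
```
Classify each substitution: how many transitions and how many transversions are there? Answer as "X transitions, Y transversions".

Mismatches (1-based):
position 1: C→T (pyrimidine→pyrimidine, transition)
position 4: T→C (pyrimidine→pyrimidine, transition)
position 12: T→C (pyrimidine→pyrimidine, transition)
position 13: C→T (pyrimidine→pyrimidine, transition)
position 16: C→T (pyrimidine→pyrimidine, transition)
position 25: G→A (purine→purine, transition)

6 transitions, 0 transversions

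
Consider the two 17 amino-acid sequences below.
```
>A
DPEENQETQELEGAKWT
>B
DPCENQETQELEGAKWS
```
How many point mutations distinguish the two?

2

Mismatches (1-based): position 3: E→C; position 17: T→S.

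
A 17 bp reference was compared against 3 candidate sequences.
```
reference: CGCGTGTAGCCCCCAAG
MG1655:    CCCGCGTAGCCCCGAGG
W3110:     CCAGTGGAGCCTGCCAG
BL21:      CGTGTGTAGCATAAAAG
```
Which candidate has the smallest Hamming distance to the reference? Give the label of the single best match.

MG1655 differs at 4 sites; W3110 differs at 6 sites; BL21 differs at 5 sites. The closest is MG1655.

MG1655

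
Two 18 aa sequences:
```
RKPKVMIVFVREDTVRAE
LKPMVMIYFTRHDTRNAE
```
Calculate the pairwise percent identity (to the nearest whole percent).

61%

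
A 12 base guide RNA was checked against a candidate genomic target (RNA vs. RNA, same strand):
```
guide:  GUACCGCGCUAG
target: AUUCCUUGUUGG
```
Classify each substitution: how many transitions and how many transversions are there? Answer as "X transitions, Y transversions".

Mismatches (1-based):
base 1: G→A (purine→purine, transition)
base 3: A→U (purine→pyrimidine, transversion)
base 6: G→U (purine→pyrimidine, transversion)
base 7: C→U (pyrimidine→pyrimidine, transition)
base 9: C→U (pyrimidine→pyrimidine, transition)
base 11: A→G (purine→purine, transition)

4 transitions, 2 transversions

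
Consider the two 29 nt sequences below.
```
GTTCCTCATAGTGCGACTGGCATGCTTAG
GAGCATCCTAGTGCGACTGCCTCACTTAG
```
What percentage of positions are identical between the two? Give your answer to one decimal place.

72.4%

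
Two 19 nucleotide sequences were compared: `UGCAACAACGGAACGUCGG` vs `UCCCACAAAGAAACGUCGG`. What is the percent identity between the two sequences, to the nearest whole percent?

79%

4 positions differ (2, 4, 9, 11), so 15 of 19 match: 15/19 = 78.95%.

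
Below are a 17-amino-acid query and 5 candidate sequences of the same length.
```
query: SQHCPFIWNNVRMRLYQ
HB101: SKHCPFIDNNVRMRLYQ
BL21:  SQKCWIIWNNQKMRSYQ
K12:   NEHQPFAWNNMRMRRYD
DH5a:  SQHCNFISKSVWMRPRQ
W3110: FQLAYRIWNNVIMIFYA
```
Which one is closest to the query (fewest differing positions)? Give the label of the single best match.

HB101

Hamming distances to query — HB101: 2; BL21: 6; K12: 7; DH5a: 7; W3110: 9.
Smallest is HB101 with 2 mismatches.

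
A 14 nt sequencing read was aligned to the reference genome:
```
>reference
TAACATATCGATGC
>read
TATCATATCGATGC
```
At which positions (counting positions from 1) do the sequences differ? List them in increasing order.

3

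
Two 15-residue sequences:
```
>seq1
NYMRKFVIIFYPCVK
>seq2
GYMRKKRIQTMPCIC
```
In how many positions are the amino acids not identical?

Comparing position by position, 8 positions differ: 1 (N/G), 6 (F/K), 7 (V/R), 9 (I/Q), 10 (F/T), 11 (Y/M), 14 (V/I), 15 (K/C).

8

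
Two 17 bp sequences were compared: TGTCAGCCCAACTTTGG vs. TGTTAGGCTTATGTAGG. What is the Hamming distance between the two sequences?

Mismatches (1-based): position 4: C→T; position 7: C→G; position 9: C→T; position 10: A→T; position 12: C→T; position 13: T→G; position 15: T→A.

7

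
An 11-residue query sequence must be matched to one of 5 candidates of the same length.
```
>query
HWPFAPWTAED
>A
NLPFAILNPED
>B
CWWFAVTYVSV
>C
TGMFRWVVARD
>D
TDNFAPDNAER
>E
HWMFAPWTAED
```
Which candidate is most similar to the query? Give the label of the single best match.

A differs at 6 positions; B differs at 8 positions; C differs at 8 positions; D differs at 6 positions; E differs at 1 position. The closest is E.

E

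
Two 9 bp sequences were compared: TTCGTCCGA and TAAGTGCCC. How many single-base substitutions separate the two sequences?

Comparing position by position, 5 sites differ: 2 (T/A), 3 (C/A), 6 (C/G), 8 (G/C), 9 (A/C).

5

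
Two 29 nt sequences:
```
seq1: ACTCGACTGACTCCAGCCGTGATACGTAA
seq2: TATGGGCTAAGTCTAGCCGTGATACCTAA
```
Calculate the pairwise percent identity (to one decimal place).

72.4%

Mismatches at positions 1, 2, 4, 6, 9, 11, 14, 26 (1-based): 8 of 29.
Identical positions: 21/29 = 72.41% → 72.4%.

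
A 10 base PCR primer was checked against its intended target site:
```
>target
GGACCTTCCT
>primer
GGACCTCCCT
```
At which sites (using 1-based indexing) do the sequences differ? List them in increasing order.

Differences at site 7 (T→C).

7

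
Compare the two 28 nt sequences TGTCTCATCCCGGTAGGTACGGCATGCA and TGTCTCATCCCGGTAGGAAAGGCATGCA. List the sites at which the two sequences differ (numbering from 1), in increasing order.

18, 20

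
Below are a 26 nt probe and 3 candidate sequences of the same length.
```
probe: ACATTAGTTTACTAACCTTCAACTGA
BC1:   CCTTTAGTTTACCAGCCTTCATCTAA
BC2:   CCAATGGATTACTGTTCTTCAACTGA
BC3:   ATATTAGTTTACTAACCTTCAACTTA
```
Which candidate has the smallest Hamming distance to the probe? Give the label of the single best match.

Hamming distances to probe — BC1: 6; BC2: 7; BC3: 2.
Smallest is BC3 with 2 mismatches.

BC3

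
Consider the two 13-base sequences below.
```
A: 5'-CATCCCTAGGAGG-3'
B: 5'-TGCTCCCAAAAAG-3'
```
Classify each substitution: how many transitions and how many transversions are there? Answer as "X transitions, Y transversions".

8 transitions, 0 transversions

Mismatches (1-based):
position 1: C→T (pyrimidine→pyrimidine, transition)
position 2: A→G (purine→purine, transition)
position 3: T→C (pyrimidine→pyrimidine, transition)
position 4: C→T (pyrimidine→pyrimidine, transition)
position 7: T→C (pyrimidine→pyrimidine, transition)
position 9: G→A (purine→purine, transition)
position 10: G→A (purine→purine, transition)
position 12: G→A (purine→purine, transition)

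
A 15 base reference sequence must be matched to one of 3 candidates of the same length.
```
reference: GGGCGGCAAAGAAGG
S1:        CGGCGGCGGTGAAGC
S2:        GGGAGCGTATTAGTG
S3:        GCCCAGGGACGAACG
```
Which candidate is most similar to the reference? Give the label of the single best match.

S1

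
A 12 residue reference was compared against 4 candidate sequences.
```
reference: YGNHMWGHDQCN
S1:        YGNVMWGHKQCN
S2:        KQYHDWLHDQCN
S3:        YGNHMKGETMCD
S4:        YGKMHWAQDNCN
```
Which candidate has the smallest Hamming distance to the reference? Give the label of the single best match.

S1

S1 differs at 2 residues; S2 differs at 5 residues; S3 differs at 5 residues; S4 differs at 6 residues. The closest is S1.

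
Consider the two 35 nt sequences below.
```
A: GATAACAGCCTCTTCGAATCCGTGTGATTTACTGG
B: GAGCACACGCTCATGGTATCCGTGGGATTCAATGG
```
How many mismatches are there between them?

Comparing position by position, 10 positions differ: 3 (T/G), 4 (A/C), 8 (G/C), 9 (C/G), 13 (T/A), 15 (C/G), 17 (A/T), 25 (T/G), 30 (T/C), 32 (C/A).

10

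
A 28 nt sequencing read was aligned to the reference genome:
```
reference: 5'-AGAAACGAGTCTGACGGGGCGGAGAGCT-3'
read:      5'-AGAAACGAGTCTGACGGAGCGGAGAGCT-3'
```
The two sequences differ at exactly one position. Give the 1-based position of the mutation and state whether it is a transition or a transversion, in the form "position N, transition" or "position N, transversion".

position 18, transition

Position 18 changes G→A. G is a purine and A is a purine, so this is a transition.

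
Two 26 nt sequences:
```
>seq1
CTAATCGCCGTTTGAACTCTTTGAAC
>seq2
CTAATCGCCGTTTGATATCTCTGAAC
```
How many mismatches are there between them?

Comparing position by position, 3 positions differ: 16 (A/T), 17 (C/A), 21 (T/C).

3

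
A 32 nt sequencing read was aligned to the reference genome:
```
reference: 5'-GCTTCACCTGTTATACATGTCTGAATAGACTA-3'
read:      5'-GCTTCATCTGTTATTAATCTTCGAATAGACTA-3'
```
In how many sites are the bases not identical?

Mismatches (1-based): site 7: C→T; site 15: A→T; site 16: C→A; site 19: G→C; site 21: C→T; site 22: T→C.

6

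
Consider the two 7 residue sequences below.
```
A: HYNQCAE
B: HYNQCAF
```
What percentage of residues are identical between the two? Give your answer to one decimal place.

Mismatch at position 7 (1-based): 1 of 7.
Identical positions: 6/7 = 85.71% → 85.7%.

85.7%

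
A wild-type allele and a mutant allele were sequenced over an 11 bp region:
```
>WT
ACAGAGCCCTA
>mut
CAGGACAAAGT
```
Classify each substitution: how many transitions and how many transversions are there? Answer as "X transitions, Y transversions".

Mismatches (1-based):
site 1: A→C (purine→pyrimidine, transversion)
site 2: C→A (pyrimidine→purine, transversion)
site 3: A→G (purine→purine, transition)
site 6: G→C (purine→pyrimidine, transversion)
site 7: C→A (pyrimidine→purine, transversion)
site 8: C→A (pyrimidine→purine, transversion)
site 9: C→A (pyrimidine→purine, transversion)
site 10: T→G (pyrimidine→purine, transversion)
site 11: A→T (purine→pyrimidine, transversion)

1 transition, 8 transversions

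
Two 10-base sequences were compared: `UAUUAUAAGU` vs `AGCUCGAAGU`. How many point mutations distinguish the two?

5

Mismatches (1-based): position 1: U→A; position 2: A→G; position 3: U→C; position 5: A→C; position 6: U→G.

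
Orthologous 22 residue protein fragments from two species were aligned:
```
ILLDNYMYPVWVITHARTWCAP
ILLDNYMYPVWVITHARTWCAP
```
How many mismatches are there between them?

No positions differ; the sequences are identical.

0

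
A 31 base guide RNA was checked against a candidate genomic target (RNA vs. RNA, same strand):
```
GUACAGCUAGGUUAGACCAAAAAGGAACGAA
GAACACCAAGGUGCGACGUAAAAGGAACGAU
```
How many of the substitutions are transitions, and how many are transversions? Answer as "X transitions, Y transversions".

Mismatches (1-based):
position 2: U→A (pyrimidine→purine, transversion)
position 6: G→C (purine→pyrimidine, transversion)
position 8: U→A (pyrimidine→purine, transversion)
position 13: U→G (pyrimidine→purine, transversion)
position 14: A→C (purine→pyrimidine, transversion)
position 18: C→G (pyrimidine→purine, transversion)
position 19: A→U (purine→pyrimidine, transversion)
position 31: A→U (purine→pyrimidine, transversion)

0 transitions, 8 transversions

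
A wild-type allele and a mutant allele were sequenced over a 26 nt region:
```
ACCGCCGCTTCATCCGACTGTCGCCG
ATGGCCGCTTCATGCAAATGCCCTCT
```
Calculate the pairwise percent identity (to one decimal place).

Mismatches at positions 2, 3, 14, 16, 18, 21, 23, 24, 26 (1-based): 9 of 26.
Identical positions: 17/26 = 65.38% → 65.4%.

65.4%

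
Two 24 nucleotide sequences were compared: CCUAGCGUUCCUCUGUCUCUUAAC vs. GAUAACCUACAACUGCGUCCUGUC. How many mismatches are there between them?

Comparing position by position, 12 positions differ: 1 (C/G), 2 (C/A), 5 (G/A), 7 (G/C), 9 (U/A), 11 (C/A), 12 (U/A), 16 (U/C), 17 (C/G), 20 (U/C), 22 (A/G), 23 (A/U).

12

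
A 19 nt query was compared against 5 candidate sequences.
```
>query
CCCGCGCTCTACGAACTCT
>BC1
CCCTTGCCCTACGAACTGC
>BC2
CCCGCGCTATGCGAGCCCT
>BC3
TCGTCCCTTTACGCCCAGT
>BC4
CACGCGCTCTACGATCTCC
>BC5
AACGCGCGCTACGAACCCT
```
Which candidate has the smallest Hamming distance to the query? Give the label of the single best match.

BC1 differs at 5 positions; BC2 differs at 4 positions; BC3 differs at 9 positions; BC4 differs at 3 positions; BC5 differs at 4 positions. The closest is BC4.

BC4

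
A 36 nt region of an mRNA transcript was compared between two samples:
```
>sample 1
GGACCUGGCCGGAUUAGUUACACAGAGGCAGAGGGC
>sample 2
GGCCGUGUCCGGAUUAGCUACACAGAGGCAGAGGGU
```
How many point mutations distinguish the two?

Mismatches (1-based): base 3: A→C; base 5: C→G; base 8: G→U; base 18: U→C; base 36: C→U.

5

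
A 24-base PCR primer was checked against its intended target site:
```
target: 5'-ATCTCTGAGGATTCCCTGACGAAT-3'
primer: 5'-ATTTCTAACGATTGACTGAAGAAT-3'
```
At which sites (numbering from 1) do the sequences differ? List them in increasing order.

3, 7, 9, 14, 15, 20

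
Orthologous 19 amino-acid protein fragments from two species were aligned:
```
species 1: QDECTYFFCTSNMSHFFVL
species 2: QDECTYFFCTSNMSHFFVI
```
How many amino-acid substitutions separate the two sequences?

Mismatches (1-based): position 19: L→I.

1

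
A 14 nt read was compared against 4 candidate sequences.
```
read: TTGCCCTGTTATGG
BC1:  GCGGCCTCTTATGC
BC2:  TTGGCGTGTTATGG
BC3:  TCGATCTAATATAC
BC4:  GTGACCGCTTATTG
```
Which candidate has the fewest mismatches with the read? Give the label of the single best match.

BC2

BC1 differs at 5 sites; BC2 differs at 2 sites; BC3 differs at 7 sites; BC4 differs at 5 sites. The closest is BC2.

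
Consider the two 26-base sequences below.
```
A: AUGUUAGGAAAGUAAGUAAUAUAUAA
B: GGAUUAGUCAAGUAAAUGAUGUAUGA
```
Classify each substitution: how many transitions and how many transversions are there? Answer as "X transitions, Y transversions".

6 transitions, 3 transversions

Mismatches (1-based):
position 1: A→G (purine→purine, transition)
position 2: U→G (pyrimidine→purine, transversion)
position 3: G→A (purine→purine, transition)
position 8: G→U (purine→pyrimidine, transversion)
position 9: A→C (purine→pyrimidine, transversion)
position 16: G→A (purine→purine, transition)
position 18: A→G (purine→purine, transition)
position 21: A→G (purine→purine, transition)
position 25: A→G (purine→purine, transition)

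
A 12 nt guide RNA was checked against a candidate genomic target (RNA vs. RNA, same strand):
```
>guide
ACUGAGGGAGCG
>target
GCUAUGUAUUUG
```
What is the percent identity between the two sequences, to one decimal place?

33.3%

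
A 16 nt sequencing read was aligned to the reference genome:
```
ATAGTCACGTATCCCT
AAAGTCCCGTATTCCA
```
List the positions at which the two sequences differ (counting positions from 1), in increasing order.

Differences at position 2 (T→A), position 7 (A→C), position 13 (C→T), position 16 (T→A).

2, 7, 13, 16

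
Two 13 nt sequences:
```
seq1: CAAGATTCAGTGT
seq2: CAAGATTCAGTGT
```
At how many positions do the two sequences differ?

0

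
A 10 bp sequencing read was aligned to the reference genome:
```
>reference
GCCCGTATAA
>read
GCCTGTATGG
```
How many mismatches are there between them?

3

Mismatches (1-based): base 4: C→T; base 9: A→G; base 10: A→G.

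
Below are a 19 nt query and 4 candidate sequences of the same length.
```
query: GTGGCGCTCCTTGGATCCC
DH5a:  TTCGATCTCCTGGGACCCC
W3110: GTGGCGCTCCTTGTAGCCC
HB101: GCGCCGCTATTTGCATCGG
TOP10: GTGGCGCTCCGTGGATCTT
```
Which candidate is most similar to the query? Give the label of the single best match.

Hamming distances to query — DH5a: 6; W3110: 2; HB101: 7; TOP10: 3.
Smallest is W3110 with 2 mismatches.

W3110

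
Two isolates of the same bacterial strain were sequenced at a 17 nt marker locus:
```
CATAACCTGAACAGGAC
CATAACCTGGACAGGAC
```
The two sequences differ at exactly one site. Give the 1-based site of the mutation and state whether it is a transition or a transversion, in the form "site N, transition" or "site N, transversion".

The sequences differ only at site 10: A→G (purine→purine), a transition.

site 10, transition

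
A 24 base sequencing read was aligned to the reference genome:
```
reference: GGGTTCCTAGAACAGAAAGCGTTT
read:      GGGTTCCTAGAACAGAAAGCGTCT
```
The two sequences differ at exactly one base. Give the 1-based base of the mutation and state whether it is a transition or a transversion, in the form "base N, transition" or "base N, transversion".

The sequences differ only at base 23: T→C (pyrimidine→pyrimidine), a transition.

base 23, transition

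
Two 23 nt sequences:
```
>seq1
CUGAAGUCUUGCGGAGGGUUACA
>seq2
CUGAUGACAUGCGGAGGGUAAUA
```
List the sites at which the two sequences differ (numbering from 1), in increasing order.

5, 7, 9, 20, 22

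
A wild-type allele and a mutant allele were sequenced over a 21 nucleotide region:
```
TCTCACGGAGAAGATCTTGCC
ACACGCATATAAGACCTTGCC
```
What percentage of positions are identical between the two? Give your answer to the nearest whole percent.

Mismatches at positions 1, 3, 5, 7, 8, 10, 15 (1-based): 7 of 21.
Identical positions: 14/21 = 66.67% → 67%.

67%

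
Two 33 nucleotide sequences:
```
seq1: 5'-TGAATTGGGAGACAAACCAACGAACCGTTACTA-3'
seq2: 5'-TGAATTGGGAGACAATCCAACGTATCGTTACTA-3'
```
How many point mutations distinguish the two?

3

The sequences differ at sites 16, 23, 25 (1-based) — 3 in total.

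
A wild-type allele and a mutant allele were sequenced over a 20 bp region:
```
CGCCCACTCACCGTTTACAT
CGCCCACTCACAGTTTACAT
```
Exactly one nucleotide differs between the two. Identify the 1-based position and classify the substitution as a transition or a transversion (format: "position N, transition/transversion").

position 12, transversion

The sequences differ only at position 12: C→A (pyrimidine→purine), a transversion.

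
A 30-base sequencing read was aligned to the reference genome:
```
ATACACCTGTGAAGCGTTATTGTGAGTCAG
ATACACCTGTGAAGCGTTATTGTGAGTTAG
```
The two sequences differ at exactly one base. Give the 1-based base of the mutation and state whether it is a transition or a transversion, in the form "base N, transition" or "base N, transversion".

The sequences differ only at base 28: C→T (pyrimidine→pyrimidine), a transition.

base 28, transition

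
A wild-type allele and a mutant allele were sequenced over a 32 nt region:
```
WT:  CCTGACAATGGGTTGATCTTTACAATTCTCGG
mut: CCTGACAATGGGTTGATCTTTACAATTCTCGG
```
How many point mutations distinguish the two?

0

The two sequences are identical at every position.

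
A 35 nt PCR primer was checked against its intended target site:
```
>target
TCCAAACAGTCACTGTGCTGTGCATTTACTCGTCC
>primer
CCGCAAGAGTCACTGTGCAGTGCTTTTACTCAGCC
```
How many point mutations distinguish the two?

Comparing position by position, 8 positions differ: 1 (T/C), 3 (C/G), 4 (A/C), 7 (C/G), 19 (T/A), 24 (A/T), 32 (G/A), 33 (T/G).

8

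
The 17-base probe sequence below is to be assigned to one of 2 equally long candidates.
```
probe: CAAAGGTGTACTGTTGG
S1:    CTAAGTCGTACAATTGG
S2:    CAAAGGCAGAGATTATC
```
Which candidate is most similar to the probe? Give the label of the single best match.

Hamming distances to probe — S1: 5; S2: 9.
Smallest is S1 with 5 mismatches.

S1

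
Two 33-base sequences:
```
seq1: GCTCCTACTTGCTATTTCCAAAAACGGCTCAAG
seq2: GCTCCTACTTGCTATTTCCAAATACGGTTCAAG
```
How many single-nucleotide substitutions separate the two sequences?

Comparing position by position, 2 positions differ: 23 (A/T), 28 (C/T).

2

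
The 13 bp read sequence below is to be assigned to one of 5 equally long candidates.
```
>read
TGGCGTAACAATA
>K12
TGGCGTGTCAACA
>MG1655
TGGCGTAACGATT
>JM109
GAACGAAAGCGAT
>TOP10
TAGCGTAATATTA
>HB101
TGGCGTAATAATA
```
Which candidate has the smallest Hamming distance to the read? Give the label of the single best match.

HB101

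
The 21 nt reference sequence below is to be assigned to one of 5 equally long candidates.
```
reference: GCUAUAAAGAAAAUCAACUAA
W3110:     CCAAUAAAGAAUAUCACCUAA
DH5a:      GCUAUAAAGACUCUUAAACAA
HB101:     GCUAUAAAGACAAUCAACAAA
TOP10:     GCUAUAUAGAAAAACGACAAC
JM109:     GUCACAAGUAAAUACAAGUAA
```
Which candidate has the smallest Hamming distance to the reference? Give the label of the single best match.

HB101

Hamming distances to reference — W3110: 4; DH5a: 6; HB101: 2; TOP10: 5; JM109: 8.
Smallest is HB101 with 2 mismatches.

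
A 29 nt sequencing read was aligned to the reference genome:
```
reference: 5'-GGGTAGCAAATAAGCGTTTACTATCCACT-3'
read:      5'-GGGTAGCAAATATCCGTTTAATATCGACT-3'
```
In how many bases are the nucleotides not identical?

4

The sequences differ at bases 13, 14, 21, 26 (1-based) — 4 in total.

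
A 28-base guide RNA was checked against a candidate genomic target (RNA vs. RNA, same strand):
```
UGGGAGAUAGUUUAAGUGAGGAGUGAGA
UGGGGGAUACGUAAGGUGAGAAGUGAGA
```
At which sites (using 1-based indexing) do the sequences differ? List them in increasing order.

5, 10, 11, 13, 15, 21

Differences at site 5 (A→G), site 10 (G→C), site 11 (U→G), site 13 (U→A), site 15 (A→G), site 21 (G→A).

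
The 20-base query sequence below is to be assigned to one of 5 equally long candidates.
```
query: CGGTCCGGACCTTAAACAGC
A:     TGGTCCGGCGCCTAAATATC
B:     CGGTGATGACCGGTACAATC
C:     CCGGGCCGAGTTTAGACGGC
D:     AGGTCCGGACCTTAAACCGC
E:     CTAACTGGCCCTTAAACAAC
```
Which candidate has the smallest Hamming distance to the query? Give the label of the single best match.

A differs at 6 positions; B differs at 9 positions; C differs at 8 positions; D differs at 2 positions; E differs at 6 positions. The closest is D.

D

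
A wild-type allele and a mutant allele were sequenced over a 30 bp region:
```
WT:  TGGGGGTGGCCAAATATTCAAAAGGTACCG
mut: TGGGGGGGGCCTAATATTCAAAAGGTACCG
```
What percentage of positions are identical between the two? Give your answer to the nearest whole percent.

Mismatches at positions 7, 12 (1-based): 2 of 30.
Identical positions: 28/30 = 93.33% → 93%.

93%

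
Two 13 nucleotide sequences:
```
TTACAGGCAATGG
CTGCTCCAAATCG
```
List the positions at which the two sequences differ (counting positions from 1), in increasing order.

Differences at position 1 (T→C), position 3 (A→G), position 5 (A→T), position 6 (G→C), position 7 (G→C), position 8 (C→A), position 12 (G→C).

1, 3, 5, 6, 7, 8, 12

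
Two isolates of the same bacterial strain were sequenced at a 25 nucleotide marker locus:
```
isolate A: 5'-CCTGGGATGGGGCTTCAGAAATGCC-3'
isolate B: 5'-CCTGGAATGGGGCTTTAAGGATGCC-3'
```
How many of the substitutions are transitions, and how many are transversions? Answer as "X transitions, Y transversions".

5 transitions, 0 transversions

Mismatches (1-based):
position 6: G→A (purine→purine, transition)
position 16: C→T (pyrimidine→pyrimidine, transition)
position 18: G→A (purine→purine, transition)
position 19: A→G (purine→purine, transition)
position 20: A→G (purine→purine, transition)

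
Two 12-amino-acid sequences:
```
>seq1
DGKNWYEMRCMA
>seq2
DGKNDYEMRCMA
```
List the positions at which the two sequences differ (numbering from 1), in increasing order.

Scanning 1-based: 5: W/D.

5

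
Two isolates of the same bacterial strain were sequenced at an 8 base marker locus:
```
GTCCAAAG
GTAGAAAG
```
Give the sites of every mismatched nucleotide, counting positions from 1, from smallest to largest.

3, 4

Scanning 1-based: 3: C/A; 4: C/G.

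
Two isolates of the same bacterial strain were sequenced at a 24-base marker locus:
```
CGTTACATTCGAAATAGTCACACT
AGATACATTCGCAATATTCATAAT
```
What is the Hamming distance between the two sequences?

Mismatches (1-based): site 1: C→A; site 3: T→A; site 12: A→C; site 17: G→T; site 21: C→T; site 23: C→A.

6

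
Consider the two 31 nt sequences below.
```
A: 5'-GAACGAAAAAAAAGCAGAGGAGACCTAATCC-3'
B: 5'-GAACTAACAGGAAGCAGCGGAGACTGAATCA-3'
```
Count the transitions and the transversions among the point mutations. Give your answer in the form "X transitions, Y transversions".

3 transitions, 5 transversions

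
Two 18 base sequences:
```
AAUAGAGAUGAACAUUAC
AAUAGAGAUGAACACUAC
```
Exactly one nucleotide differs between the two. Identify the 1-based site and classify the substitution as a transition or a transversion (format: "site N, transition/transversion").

site 15, transition

The sequences differ only at site 15: U→C (pyrimidine→pyrimidine), a transition.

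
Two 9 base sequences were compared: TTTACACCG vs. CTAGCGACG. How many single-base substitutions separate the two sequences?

Mismatches (1-based): site 1: T→C; site 3: T→A; site 4: A→G; site 6: A→G; site 7: C→A.

5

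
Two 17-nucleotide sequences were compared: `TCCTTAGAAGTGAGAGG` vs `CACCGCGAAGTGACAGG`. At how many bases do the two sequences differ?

6

The sequences differ at bases 1, 2, 4, 5, 6, 14 (1-based) — 6 in total.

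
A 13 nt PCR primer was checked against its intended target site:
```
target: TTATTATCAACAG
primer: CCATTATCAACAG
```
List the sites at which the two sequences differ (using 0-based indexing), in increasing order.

0, 1

Scanning 0-based: 0: T/C; 1: T/C.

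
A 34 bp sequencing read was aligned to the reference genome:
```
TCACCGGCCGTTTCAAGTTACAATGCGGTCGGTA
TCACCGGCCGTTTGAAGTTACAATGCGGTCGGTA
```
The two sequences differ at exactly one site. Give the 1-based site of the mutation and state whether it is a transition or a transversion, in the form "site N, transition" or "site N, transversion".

site 14, transversion

Site 14 changes C→G. C is a pyrimidine and G is a purine, so this is a transversion.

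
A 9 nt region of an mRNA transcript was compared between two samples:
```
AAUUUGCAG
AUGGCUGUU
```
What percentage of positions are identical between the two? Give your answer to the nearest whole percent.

11%

8 positions differ (2, 3, 4, 5, 6, 7, 8, 9), so 1 of 9 match: 1/9 = 11.11%.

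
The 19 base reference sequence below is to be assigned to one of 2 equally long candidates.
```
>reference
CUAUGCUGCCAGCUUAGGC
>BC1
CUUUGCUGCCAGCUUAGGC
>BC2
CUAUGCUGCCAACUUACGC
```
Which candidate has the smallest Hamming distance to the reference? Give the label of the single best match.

BC1 differs at 1 position; BC2 differs at 2 positions. The closest is BC1.

BC1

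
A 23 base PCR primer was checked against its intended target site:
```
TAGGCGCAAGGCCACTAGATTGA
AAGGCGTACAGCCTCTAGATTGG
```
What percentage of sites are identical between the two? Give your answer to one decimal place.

6 positions differ (1, 7, 9, 10, 14, 23), so 17 of 23 match: 17/23 = 73.91%.

73.9%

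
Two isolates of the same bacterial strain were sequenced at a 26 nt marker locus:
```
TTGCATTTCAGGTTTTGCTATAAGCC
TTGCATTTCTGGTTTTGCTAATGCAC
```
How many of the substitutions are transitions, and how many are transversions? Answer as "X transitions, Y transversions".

1 transition, 5 transversions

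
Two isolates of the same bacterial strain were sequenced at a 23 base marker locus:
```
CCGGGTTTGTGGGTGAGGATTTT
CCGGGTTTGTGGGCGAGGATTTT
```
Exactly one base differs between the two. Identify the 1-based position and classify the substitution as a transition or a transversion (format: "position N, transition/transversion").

position 14, transition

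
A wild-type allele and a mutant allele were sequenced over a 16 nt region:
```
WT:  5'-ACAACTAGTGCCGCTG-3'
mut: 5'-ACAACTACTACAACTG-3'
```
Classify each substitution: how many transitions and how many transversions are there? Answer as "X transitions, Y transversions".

Mismatches (1-based):
site 8: G→C (purine→pyrimidine, transversion)
site 10: G→A (purine→purine, transition)
site 12: C→A (pyrimidine→purine, transversion)
site 13: G→A (purine→purine, transition)

2 transitions, 2 transversions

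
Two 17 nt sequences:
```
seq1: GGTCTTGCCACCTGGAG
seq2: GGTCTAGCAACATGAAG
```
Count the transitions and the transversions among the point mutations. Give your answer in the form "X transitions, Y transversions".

Transitions (purine↔purine or pyrimidine↔pyrimidine): 15 G→A.
Transversions (purine↔pyrimidine): 6 T→A, 9 C→A, 12 C→A.

1 transition, 3 transversions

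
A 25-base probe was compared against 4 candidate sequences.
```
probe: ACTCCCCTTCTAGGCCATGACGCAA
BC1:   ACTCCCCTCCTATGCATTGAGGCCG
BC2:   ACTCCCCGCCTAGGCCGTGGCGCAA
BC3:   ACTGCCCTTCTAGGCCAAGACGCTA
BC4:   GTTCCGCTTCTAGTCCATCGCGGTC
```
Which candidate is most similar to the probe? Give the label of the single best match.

BC1 differs at 7 positions; BC2 differs at 4 positions; BC3 differs at 3 positions; BC4 differs at 9 positions. The closest is BC3.

BC3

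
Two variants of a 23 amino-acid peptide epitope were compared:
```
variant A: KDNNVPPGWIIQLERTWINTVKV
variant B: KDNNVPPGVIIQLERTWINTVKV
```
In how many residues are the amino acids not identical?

1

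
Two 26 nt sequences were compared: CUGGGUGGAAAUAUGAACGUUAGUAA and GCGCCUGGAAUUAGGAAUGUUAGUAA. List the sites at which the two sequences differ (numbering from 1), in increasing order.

Scanning 1-based: 1: C/G; 2: U/C; 4: G/C; 5: G/C; 11: A/U; 14: U/G; 18: C/U.

1, 2, 4, 5, 11, 14, 18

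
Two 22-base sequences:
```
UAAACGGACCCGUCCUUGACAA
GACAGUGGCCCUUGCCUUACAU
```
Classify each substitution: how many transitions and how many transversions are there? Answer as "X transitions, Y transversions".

Transitions (purine↔purine or pyrimidine↔pyrimidine): 8 A→G, 16 U→C.
Transversions (purine↔pyrimidine): 1 U→G, 3 A→C, 5 C→G, 6 G→U, 12 G→U, 14 C→G, 18 G→U, 22 A→U.

2 transitions, 8 transversions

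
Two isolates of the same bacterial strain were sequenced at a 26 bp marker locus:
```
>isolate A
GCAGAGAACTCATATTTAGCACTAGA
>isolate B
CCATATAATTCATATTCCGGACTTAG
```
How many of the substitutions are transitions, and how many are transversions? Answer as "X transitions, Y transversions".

Transitions (purine↔purine or pyrimidine↔pyrimidine): 9 C→T, 17 T→C, 25 G→A, 26 A→G.
Transversions (purine↔pyrimidine): 1 G→C, 4 G→T, 6 G→T, 18 A→C, 20 C→G, 24 A→T.

4 transitions, 6 transversions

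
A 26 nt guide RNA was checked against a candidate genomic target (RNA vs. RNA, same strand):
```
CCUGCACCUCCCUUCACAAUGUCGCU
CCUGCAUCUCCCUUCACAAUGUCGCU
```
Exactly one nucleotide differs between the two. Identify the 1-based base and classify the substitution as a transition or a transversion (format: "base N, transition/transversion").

base 7, transition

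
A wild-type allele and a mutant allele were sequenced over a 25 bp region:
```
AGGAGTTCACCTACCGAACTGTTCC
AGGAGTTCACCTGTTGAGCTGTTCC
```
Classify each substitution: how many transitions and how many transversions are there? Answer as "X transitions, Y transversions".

4 transitions, 0 transversions

Transitions (purine↔purine or pyrimidine↔pyrimidine): 13 A→G, 14 C→T, 15 C→T, 18 A→G.
Transversions (purine↔pyrimidine): none.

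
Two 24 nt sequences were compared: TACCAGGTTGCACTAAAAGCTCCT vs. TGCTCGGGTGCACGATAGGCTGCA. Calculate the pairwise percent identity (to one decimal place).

9 positions differ (2, 4, 5, 8, 14, 16, 18, 22, 24), so 15 of 24 match: 15/24 = 62.5%.

62.5%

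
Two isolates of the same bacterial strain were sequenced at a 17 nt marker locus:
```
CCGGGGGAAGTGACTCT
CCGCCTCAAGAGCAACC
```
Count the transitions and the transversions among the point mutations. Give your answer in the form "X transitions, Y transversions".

1 transition, 8 transversions

Transitions (purine↔purine or pyrimidine↔pyrimidine): 17 T→C.
Transversions (purine↔pyrimidine): 4 G→C, 5 G→C, 6 G→T, 7 G→C, 11 T→A, 13 A→C, 14 C→A, 15 T→A.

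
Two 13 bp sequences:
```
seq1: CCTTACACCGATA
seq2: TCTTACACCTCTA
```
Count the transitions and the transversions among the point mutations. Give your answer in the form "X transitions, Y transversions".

1 transition, 2 transversions

Mismatches (1-based):
base 1: C→T (pyrimidine→pyrimidine, transition)
base 10: G→T (purine→pyrimidine, transversion)
base 11: A→C (purine→pyrimidine, transversion)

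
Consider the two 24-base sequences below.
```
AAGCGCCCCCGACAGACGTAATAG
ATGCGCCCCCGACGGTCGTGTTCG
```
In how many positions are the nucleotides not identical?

6

Comparing position by position, 6 positions differ: 2 (A/T), 14 (A/G), 16 (A/T), 20 (A/G), 21 (A/T), 23 (A/C).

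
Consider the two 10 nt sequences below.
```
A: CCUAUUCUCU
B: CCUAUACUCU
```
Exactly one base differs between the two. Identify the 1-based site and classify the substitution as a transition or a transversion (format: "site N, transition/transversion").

The sequences differ only at site 6: U→A (pyrimidine→purine), a transversion.

site 6, transversion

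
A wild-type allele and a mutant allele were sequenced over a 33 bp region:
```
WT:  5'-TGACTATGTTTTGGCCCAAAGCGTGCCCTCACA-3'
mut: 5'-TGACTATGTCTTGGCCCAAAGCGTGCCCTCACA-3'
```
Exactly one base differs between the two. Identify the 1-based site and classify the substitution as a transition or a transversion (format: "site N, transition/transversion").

site 10, transition

Site 10 changes T→C. T is a pyrimidine and C is a pyrimidine, so this is a transition.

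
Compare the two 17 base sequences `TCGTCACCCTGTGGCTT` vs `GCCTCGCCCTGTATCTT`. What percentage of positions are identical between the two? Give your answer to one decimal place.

Mismatches at positions 1, 3, 6, 13, 14 (1-based): 5 of 17.
Identical positions: 12/17 = 70.59% → 70.6%.

70.6%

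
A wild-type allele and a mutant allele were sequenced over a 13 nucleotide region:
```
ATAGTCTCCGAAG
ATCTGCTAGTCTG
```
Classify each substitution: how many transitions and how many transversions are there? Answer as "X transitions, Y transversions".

0 transitions, 8 transversions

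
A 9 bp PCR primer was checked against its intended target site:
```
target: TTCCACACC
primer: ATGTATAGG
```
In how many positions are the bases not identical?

6

The sequences differ at positions 1, 3, 4, 6, 8, 9 (1-based) — 6 in total.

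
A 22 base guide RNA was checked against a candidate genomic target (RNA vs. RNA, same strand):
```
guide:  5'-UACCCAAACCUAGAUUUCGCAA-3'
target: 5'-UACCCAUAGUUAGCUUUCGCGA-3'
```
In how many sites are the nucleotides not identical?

5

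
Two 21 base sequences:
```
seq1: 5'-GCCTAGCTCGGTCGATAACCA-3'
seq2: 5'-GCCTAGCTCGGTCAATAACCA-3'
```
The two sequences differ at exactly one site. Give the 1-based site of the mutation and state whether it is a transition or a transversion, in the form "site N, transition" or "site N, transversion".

site 14, transition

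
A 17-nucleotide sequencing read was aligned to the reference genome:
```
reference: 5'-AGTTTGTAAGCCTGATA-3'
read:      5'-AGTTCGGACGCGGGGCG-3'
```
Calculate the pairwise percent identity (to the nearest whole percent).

8 positions differ (5, 7, 9, 12, 13, 15, 16, 17), so 9 of 17 match: 9/17 = 52.94%.

53%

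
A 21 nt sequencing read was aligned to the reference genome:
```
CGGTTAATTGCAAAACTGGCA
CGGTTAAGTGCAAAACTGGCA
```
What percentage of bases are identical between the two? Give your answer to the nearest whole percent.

Mismatch at position 8 (1-based): 1 of 21.
Identical positions: 20/21 = 95.24% → 95%.

95%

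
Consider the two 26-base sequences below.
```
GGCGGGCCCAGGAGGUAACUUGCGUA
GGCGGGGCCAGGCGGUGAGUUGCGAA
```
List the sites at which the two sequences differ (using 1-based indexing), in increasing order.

Scanning 1-based: 7: C/G; 13: A/C; 17: A/G; 19: C/G; 25: U/A.

7, 13, 17, 19, 25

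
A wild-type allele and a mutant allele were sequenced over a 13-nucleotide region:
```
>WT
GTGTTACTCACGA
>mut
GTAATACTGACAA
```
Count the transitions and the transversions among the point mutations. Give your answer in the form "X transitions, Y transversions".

Transitions (purine↔purine or pyrimidine↔pyrimidine): 3 G→A, 12 G→A.
Transversions (purine↔pyrimidine): 4 T→A, 9 C→G.

2 transitions, 2 transversions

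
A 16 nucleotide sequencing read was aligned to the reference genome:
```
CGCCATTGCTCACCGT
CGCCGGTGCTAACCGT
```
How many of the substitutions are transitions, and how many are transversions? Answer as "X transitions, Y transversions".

1 transition, 2 transversions

Transitions (purine↔purine or pyrimidine↔pyrimidine): 5 A→G.
Transversions (purine↔pyrimidine): 6 T→G, 11 C→A.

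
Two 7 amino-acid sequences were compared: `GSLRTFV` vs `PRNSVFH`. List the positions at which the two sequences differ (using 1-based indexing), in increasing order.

Scanning 1-based: 1: G/P; 2: S/R; 3: L/N; 4: R/S; 5: T/V; 7: V/H.

1, 2, 3, 4, 5, 7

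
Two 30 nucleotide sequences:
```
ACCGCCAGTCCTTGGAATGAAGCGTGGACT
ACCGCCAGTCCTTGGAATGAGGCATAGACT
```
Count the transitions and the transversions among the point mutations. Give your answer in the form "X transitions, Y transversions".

Transitions (purine↔purine or pyrimidine↔pyrimidine): 21 A→G, 24 G→A, 26 G→A.
Transversions (purine↔pyrimidine): none.

3 transitions, 0 transversions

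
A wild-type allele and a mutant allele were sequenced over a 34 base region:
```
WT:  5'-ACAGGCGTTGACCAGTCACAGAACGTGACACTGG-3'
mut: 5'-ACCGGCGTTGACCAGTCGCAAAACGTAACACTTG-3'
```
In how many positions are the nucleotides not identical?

Mismatches (1-based): position 3: A→C; position 18: A→G; position 21: G→A; position 27: G→A; position 33: G→T.

5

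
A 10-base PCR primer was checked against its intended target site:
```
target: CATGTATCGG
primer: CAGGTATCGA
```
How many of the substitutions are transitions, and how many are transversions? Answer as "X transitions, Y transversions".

Transitions (purine↔purine or pyrimidine↔pyrimidine): 10 G→A.
Transversions (purine↔pyrimidine): 3 T→G.

1 transition, 1 transversion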